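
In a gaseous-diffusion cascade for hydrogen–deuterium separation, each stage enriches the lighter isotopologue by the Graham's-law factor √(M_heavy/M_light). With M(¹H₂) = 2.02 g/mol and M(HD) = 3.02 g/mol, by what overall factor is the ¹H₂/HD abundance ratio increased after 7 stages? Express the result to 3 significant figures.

Each stage multiplies the ratio by α = √(3.02/2.02), so after 7 stages the overall factor is α^7 = (3.02/2.02)^(7/2).
= 1.49505^(7/2) = 4.09.

4.09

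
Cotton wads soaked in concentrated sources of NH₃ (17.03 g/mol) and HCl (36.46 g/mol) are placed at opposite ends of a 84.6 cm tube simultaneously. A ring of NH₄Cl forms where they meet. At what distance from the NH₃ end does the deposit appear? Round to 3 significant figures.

The fronts meet when d_NH₃ + d_HCl = L with d_NH₃/d_HCl = √(M_HCl/M_NH₃) (Graham's law). Here √(M_HCl/M_NH₃) = √(36.46/17.03) = 1.463.
With d_NH₃ + d_HCl = 84.6 cm, d_HCl = 84.6/(1 + 1.463) = 34.35 cm.
d_NH₃ = 84.6 − 34.35 = 50.3 cm.

50.3 cm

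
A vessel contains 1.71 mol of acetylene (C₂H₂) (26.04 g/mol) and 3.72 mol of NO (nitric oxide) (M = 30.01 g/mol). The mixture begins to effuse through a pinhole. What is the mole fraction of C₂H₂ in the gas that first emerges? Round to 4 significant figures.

Each component's effusion rate ∝ (its partial pressure)·(1/√M) ∝ n_i/√M_i.
Mole fraction of C₂H₂ in the effusate = (n_C₂H₂/√M_C₂H₂) / (n_C₂H₂/√M_C₂H₂ + n_NO/√M_NO)
= (1.71/√26.04) / (1.71/√26.04 + 3.72/√30.01) = 0.3351/(0.3351 + 0.6791) = 0.3304.

0.3304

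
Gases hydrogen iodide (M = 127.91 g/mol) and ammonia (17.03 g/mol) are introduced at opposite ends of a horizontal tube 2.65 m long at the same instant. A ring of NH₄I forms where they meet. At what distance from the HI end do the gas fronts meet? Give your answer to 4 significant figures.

0.7084 m

The fronts meet when d_HI + d_NH₃ = L with d_HI/d_NH₃ = √(M_NH₃/M_HI) (Graham's law). Here √(M_NH₃/M_HI) = √(17.03/127.91) = 0.3649.
With d_HI + d_NH₃ = 2.65 m, d_NH₃ = 2.65/(1 + 0.3649) = 1.942 m.
d_HI = 2.65 − 1.942 = 0.7084 m.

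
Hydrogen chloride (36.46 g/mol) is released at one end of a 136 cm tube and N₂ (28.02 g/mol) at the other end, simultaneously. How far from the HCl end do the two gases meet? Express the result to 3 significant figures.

63.5 cm

The fronts meet when d_HCl + d_N₂ = L with d_HCl/d_N₂ = √(M_N₂/M_HCl) (Graham's law). Here √(M_N₂/M_HCl) = √(28.02/36.46) = 0.8766.
With d_HCl + d_N₂ = 136 cm, d_N₂ = 136/(1 + 0.8766) = 72.47 cm.
d_HCl = 136 − 72.47 = 63.5 cm.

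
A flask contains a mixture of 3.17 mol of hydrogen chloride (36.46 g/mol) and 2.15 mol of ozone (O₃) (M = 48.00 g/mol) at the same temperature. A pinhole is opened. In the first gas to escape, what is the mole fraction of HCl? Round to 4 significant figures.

Rate_i ∝ x_i/√M_i (Graham's law weighted by mole fraction), so the effusate composition follows n_i/√M_i.
x_HCl(eff) = (n_HCl/√M_HCl) / (n_HCl/√M_HCl + n_O₃/√M_O₃)
= (3.17/√36.46) / (3.17/√36.46 + 2.15/√48.00) = 0.5250/(0.5250 + 0.3103) = 0.6285.

0.6285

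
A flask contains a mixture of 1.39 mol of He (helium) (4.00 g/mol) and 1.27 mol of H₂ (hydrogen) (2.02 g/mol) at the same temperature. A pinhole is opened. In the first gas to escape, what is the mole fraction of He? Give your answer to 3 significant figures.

The effusion rate of species i is ∝ p_i/√M_i ∝ n_i/√M_i.
x_He(eff) = (n_He/√M_He) / (n_He/√M_He + n_H₂/√M_H₂)
= (1.39/√4.00) / (1.39/√4.00 + 1.27/√2.02) = 0.6950/(0.6950 + 0.8936) = 0.438.

0.438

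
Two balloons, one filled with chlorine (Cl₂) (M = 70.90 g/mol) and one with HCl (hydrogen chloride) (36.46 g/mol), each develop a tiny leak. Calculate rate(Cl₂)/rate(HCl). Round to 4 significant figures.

0.7171

Using Graham's law: rate_Cl₂/rate_HCl = √(M_HCl/M_Cl₂) = √(36.46/70.90) = √0.5142 = 0.7171.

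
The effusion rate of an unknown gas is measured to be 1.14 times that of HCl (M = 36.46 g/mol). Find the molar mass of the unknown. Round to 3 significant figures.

28.1 g/mol

By Graham's law, rate_X/rate_HCl = √(M_HCl/M_X).
1.14 = √(36.46/M_X)
M_X = 36.46 / 1.14² = 36.46 / 1.300 = 28.1 g/mol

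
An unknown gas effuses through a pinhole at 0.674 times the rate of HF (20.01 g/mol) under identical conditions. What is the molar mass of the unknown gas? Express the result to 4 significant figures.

44.05 g/mol

From Graham's law, rate_X/rate_HF = √(M_HF/M_X).
0.674 = √(20.01/M_X)
M_X = 20.01 / 0.674² = 20.01 / 0.4543 = 44.05 g/mol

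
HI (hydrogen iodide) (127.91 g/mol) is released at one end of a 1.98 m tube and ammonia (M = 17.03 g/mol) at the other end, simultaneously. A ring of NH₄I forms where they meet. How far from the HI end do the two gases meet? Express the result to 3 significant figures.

Distances travelled in equal time are proportional to diffusion rates, so d_HI/d_NH₃ = √(M_NH₃/M_HI) = √(17.03/127.91) = 0.3649.
With d_HI + d_NH₃ = 1.98 m, d_NH₃ = 1.98/(1 + 0.3649) = 1.451 m.
d_HI = 1.98 − 1.451 = 0.529 m.

0.529 m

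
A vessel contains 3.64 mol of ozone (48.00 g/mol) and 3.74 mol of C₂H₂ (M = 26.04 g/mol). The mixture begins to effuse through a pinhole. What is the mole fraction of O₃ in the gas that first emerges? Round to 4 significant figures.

Each component's effusion rate ∝ (its partial pressure)·(1/√M) ∝ n_i/√M_i.
x_O₃(eff) = (n_O₃/√M_O₃) / (n_O₃/√M_O₃ + n_C₂H₂/√M_C₂H₂)
= (3.64/√48.00) / (3.64/√48.00 + 3.74/√26.04) = 0.5254/(0.5254 + 0.7329) = 0.4175.

0.4175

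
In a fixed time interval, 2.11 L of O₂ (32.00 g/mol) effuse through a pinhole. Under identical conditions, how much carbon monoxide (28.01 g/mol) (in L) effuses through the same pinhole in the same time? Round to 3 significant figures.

Since effusion rate ∝ 1/√M, rate_CO/rate_O₂ = √(M_O₂/M_CO) = √(32.00/28.01) = √1.142 = 1.069.
So the volume for CO is 2.11 × 1.069 = 2.26 L.

2.26 L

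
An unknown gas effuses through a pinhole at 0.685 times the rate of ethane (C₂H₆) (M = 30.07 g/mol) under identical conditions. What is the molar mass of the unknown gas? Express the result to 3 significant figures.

64.1 g/mol

Using Graham's law: rate_X/rate_C₂H₆ = √(M_C₂H₆/M_X).
0.685 = √(30.07/M_X)
M_X = 30.07 / 0.685² = 30.07 / 0.4692 = 64.1 g/mol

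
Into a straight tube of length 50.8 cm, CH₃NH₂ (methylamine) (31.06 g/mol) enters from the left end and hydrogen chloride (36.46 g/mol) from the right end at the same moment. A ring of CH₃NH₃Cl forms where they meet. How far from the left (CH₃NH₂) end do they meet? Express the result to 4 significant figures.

26.42 cm

The fronts meet when d_CH₃NH₂ + d_HCl = L with d_CH₃NH₂/d_HCl = √(M_HCl/M_CH₃NH₂) (Graham's law). Here √(M_HCl/M_CH₃NH₂) = √(36.46/31.06) = 1.083.
With d_CH₃NH₂ + d_HCl = 50.8 cm, d_HCl = 50.8/(1 + 1.083) = 24.38 cm.
d_CH₃NH₂ = 50.8 − 24.38 = 26.42 cm.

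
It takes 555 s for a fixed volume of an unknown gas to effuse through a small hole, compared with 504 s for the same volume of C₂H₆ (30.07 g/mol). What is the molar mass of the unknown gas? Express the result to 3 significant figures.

By Graham's law, t_X/t_C₂H₆ = √(M_X/M_C₂H₆).
555/504 = 1.101 = √(M_X/30.07)
M_X = 30.07 × 1.101² = 30.07 × 1.213 = 36.5 g/mol

36.5 g/mol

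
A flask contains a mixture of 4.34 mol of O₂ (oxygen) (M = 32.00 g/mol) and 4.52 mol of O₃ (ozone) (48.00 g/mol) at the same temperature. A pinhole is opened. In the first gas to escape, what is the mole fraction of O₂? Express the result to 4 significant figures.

The effusion rate of species i is ∝ p_i/√M_i ∝ n_i/√M_i.
So x_O₂ in the escaping gas = (n_O₂/√M_O₂) / Σ(n_i/√M_i)
= (4.34/√32.00) / (4.34/√32.00 + 4.52/√48.00) = 0.7672/(0.7672 + 0.6524) = 0.5404.

0.5404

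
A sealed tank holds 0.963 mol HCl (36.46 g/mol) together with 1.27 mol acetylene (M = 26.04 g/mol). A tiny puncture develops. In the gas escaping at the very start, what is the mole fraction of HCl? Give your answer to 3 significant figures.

Effusion rate of each component ∝ n_i/√M_i (partial pressure × 1/√M).
So x_HCl in the escaping gas = (n_HCl/√M_HCl) / Σ(n_i/√M_i)
= (0.963/√36.46) / (0.963/√36.46 + 1.27/√26.04) = 0.1595/(0.1595 + 0.2489) = 0.391.

0.391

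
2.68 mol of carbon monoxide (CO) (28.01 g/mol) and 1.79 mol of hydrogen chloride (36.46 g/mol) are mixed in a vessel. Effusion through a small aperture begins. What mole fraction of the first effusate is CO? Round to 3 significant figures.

0.631

Each component's effusion rate ∝ (its partial pressure)·(1/√M) ∝ n_i/√M_i.
So x_CO in the escaping gas = (n_CO/√M_CO) / Σ(n_i/√M_i)
= (2.68/√28.01) / (2.68/√28.01 + 1.79/√36.46) = 0.5064/(0.5064 + 0.2964) = 0.631.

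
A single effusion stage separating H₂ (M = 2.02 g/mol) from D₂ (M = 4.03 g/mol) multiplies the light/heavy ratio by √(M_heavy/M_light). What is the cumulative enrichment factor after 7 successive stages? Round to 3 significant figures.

11.2

Overall factor = α^7 with α = √(4.03/2.02), i.e. (4.03/2.02)^(7/2).
= 1.99505^(7/2) = 11.2.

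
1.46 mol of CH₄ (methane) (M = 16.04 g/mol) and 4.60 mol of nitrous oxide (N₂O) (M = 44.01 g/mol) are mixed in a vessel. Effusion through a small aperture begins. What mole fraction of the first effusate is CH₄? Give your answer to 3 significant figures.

0.345

Each component's effusion rate ∝ (its partial pressure)·(1/√M) ∝ n_i/√M_i.
Mole fraction of CH₄ in the effusate = (n_CH₄/√M_CH₄) / (n_CH₄/√M_CH₄ + n_N₂O/√M_N₂O)
= (1.46/√16.04) / (1.46/√16.04 + 4.60/√44.01) = 0.3645/(0.3645 + 0.6934) = 0.345.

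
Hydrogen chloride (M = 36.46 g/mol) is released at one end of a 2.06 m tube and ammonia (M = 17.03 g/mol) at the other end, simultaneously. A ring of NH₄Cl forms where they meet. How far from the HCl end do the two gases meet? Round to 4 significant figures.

0.8363 m

The fronts meet when d_HCl + d_NH₃ = L with d_HCl/d_NH₃ = √(M_NH₃/M_HCl) (Graham's law). Here √(M_NH₃/M_HCl) = √(17.03/36.46) = 0.6834.
With d_HCl + d_NH₃ = 2.06 m, d_NH₃ = 2.06/(1 + 0.6834) = 1.224 m.
d_HCl = 2.06 − 1.224 = 0.8363 m.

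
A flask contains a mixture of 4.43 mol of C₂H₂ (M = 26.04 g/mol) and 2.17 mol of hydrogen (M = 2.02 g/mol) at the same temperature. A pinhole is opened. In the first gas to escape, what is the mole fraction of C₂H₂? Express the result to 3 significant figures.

0.362

Each component's effusion rate ∝ (its partial pressure)·(1/√M) ∝ n_i/√M_i.
Mole fraction of C₂H₂ in the effusate = (n_C₂H₂/√M_C₂H₂) / (n_C₂H₂/√M_C₂H₂ + n_H₂/√M_H₂)
= (4.43/√26.04) / (4.43/√26.04 + 2.17/√2.02) = 0.8681/(0.8681 + 1.527) = 0.362.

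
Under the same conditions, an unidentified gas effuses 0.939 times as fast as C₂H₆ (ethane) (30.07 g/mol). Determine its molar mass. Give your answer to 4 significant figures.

34.10 g/mol

Graham's law gives rate_X/rate_C₂H₆ = √(M_C₂H₆/M_X).
0.939 = √(30.07/M_X)
M_X = 30.07 / 0.939² = 30.07 / 0.8817 = 34.10 g/mol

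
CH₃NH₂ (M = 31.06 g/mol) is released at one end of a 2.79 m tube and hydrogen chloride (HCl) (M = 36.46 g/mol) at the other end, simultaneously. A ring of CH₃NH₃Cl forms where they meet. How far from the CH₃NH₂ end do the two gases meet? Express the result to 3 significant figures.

1.45 m

Graham's law gives d_CH₃NH₂/d_HCl = rate_CH₃NH₂/rate_HCl = √(M_HCl/M_CH₃NH₂) = √(36.46/31.06) = 1.083.
With d_CH₃NH₂ + d_HCl = 2.79 m, d_HCl = 2.79/(1 + 1.083) = 1.339 m.
d_CH₃NH₂ = 2.79 − 1.339 = 1.45 m.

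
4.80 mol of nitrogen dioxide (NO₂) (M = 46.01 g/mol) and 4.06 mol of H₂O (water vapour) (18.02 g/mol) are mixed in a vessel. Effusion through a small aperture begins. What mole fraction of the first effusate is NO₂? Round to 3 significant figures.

0.425

The effusion rate of species i is ∝ p_i/√M_i ∝ n_i/√M_i.
Mole fraction of NO₂ in the effusate = (n_NO₂/√M_NO₂) / (n_NO₂/√M_NO₂ + n_H₂O/√M_H₂O)
= (4.80/√46.01) / (4.80/√46.01 + 4.06/√18.02) = 0.7076/(0.7076 + 0.9564) = 0.425.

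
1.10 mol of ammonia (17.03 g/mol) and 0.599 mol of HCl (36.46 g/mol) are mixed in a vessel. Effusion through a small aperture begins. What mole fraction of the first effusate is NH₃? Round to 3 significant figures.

Effusion rate of each component ∝ n_i/√M_i (partial pressure × 1/√M).
So x_NH₃ in the escaping gas = (n_NH₃/√M_NH₃) / Σ(n_i/√M_i)
= (1.10/√17.03) / (1.10/√17.03 + 0.599/√36.46) = 0.2666/(0.2666 + 0.09920) = 0.729.

0.729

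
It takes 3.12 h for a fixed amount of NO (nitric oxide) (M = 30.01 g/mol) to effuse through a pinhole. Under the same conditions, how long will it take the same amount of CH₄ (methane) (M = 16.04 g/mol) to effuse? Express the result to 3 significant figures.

2.28 h

From Graham's law, t_CH₄/t_NO = √(M_CH₄/M_NO) = √(16.04/30.01) = √0.5345 = 0.7311.
So the time for CH₄ is 3.12 × 0.7311 = 2.28 h.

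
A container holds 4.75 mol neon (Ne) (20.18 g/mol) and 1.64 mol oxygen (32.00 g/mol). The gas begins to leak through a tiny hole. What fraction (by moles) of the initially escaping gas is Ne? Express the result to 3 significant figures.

Rate_i ∝ x_i/√M_i (Graham's law weighted by mole fraction), so the effusate composition follows n_i/√M_i.
Mole fraction of Ne in the effusate = (n_Ne/√M_Ne) / (n_Ne/√M_Ne + n_O₂/√M_O₂)
= (4.75/√20.18) / (4.75/√20.18 + 1.64/√32.00) = 1.057/(1.057 + 0.2899) = 0.785.

0.785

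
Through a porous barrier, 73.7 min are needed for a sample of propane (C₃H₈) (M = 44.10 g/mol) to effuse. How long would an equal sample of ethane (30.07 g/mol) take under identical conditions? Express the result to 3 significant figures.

60.9 min

From Graham's law, t_C₂H₆/t_C₃H₈ = √(M_C₂H₆/M_C₃H₈) = √(30.07/44.10) = √0.6819 = 0.8257.
So the time for C₂H₆ is 73.7 × 0.8257 = 60.9 min.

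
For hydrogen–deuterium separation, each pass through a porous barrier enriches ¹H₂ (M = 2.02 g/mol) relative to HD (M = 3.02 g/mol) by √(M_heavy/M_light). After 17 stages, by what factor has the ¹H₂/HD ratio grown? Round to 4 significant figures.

30.52

Overall factor = α^17 with α = √(3.02/2.02), i.e. (3.02/2.02)^(17/2).
= 1.49505^(17/2) = 30.52.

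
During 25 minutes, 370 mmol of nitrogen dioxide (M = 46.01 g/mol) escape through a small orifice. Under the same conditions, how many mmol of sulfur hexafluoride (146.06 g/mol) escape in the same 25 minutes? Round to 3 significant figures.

Using Graham's law: rate_SF₆/rate_NO₂ = √(M_NO₂/M_SF₆) = √(46.01/146.06) = √0.3150 = 0.5613.
So the amount for SF₆ is 370 × 0.5613 = 208 mmol.

208 mmol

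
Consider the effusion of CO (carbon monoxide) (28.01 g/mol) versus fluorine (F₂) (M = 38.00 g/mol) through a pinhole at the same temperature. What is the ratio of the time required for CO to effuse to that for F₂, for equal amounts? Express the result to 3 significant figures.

0.859

Using Graham's law: t_CO/t_F₂ = √(M_CO/M_F₂) = √(28.01/38.00) = √0.7371 = 0.859.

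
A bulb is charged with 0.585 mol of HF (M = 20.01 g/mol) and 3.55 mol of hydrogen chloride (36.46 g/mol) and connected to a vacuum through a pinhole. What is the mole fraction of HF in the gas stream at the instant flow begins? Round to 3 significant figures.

Rate_i ∝ x_i/√M_i (Graham's law weighted by mole fraction), so the effusate composition follows n_i/√M_i.
Mole fraction of HF in the effusate = (n_HF/√M_HF) / (n_HF/√M_HF + n_HCl/√M_HCl)
= (0.585/√20.01) / (0.585/√20.01 + 3.55/√36.46) = 0.1308/(0.1308 + 0.5879) = 0.182.

0.182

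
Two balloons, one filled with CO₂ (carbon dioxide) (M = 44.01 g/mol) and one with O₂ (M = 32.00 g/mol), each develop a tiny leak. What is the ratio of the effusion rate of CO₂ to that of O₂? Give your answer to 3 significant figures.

From Graham's law, rate_CO₂/rate_O₂ = √(M_O₂/M_CO₂) = √(32.00/44.01) = √0.7271 = 0.853.

0.853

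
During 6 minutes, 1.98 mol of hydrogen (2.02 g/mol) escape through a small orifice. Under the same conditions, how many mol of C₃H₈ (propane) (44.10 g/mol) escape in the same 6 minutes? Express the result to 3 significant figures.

By Graham's law, rate_C₃H₈/rate_H₂ = √(M_H₂/M_C₃H₈) = √(2.02/44.10) = √0.04580 = 0.2140.
So the amount for C₃H₈ is 1.98 × 0.2140 = 0.424 mol.

0.424 mol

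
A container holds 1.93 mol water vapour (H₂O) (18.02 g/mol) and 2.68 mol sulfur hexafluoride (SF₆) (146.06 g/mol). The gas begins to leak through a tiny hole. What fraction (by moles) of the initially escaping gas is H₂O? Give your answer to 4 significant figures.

Rate_i ∝ x_i/√M_i (Graham's law weighted by mole fraction), so the effusate composition follows n_i/√M_i.
So x_H₂O in the escaping gas = (n_H₂O/√M_H₂O) / Σ(n_i/√M_i)
= (1.93/√18.02) / (1.93/√18.02 + 2.68/√146.06) = 0.4547/(0.4547 + 0.2218) = 0.6722.

0.6722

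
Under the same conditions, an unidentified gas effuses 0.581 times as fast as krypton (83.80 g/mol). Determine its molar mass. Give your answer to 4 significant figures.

Using Graham's law: rate_X/rate_Kr = √(M_Kr/M_X).
0.581 = √(83.80/M_X)
M_X = 83.80 / 0.581² = 83.80 / 0.3376 = 248.3 g/mol

248.3 g/mol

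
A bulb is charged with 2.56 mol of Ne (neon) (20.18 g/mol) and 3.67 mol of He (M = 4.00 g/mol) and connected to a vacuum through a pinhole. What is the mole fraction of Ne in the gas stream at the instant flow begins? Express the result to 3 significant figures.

Effusion rate of each component ∝ n_i/√M_i (partial pressure × 1/√M).
Mole fraction of Ne in the effusate = (n_Ne/√M_Ne) / (n_Ne/√M_Ne + n_He/√M_He)
= (2.56/√20.18) / (2.56/√20.18 + 3.67/√4.00) = 0.5699/(0.5699 + 1.835) = 0.237.

0.237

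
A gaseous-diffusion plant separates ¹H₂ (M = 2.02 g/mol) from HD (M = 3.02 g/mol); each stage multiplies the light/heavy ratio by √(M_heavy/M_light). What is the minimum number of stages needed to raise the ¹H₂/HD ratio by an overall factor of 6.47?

10

Per stage α = (3.02/2.02)^(1/2) = 1.49505^0.5, giving ln α = 0.2011.
Need α^N ≥ 6.47 ⇒ N ≥ ln(6.47) / ln α = 1.867 / 0.2011 = 9.29.
So at least 10 stages are needed.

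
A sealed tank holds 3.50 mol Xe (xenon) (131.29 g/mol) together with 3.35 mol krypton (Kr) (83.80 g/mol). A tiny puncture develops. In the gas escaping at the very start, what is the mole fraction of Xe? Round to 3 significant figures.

Each component's effusion rate ∝ (its partial pressure)·(1/√M) ∝ n_i/√M_i.
x_Xe(eff) = (n_Xe/√M_Xe) / (n_Xe/√M_Xe + n_Kr/√M_Kr)
= (3.50/√131.29) / (3.50/√131.29 + 3.35/√83.80) = 0.3055/(0.3055 + 0.3660) = 0.455.

0.455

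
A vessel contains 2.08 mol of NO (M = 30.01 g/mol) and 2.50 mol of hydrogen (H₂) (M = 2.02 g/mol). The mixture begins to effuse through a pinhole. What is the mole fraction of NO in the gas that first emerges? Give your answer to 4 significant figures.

Effusion rate of each component ∝ n_i/√M_i (partial pressure × 1/√M).
So x_NO in the escaping gas = (n_NO/√M_NO) / Σ(n_i/√M_i)
= (2.08/√30.01) / (2.08/√30.01 + 2.50/√2.02) = 0.3797/(0.3797 + 1.759) = 0.1775.

0.1775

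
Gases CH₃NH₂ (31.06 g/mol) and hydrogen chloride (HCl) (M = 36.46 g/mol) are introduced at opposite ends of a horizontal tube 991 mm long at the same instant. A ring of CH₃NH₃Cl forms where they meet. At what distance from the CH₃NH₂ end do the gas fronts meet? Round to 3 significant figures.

In equal time, each gas travels a distance ∝ its rate ∝ 1/√M, so d_CH₃NH₂/d_HCl = √(M_HCl/M_CH₃NH₂) = √(36.46/31.06) = 1.083.
With d_CH₃NH₂ + d_HCl = 991 mm, d_HCl = 991/(1 + 1.083) = 475.7 mm.
d_CH₃NH₂ = 991 − 475.7 = 515 mm.

515 mm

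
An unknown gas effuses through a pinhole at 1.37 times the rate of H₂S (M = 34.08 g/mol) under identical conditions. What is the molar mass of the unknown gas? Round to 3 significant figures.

18.2 g/mol

Since effusion rate ∝ 1/√M, rate_X/rate_H₂S = √(M_H₂S/M_X).
1.37 = √(34.08/M_X)
M_X = 34.08 / 1.37² = 34.08 / 1.877 = 18.2 g/mol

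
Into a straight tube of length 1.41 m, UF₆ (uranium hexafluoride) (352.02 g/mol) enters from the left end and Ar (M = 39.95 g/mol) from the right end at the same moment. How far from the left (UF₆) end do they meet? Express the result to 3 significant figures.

In equal time, each gas travels a distance ∝ its rate ∝ 1/√M, so d_UF₆/d_Ar = √(M_Ar/M_UF₆) = √(39.95/352.02) = 0.3369.
With d_UF₆ + d_Ar = 1.41 m, d_Ar = 1.41/(1 + 0.3369) = 1.055 m.
d_UF₆ = 1.41 − 1.055 = 0.355 m.

0.355 m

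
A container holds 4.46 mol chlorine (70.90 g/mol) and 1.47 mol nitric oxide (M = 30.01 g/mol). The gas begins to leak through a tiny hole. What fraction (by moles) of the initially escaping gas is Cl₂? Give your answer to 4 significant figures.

0.6637

Rate_i ∝ x_i/√M_i (Graham's law weighted by mole fraction), so the effusate composition follows n_i/√M_i.
x_Cl₂(eff) = (n_Cl₂/√M_Cl₂) / (n_Cl₂/√M_Cl₂ + n_NO/√M_NO)
= (4.46/√70.90) / (4.46/√70.90 + 1.47/√30.01) = 0.5297/(0.5297 + 0.2683) = 0.6637.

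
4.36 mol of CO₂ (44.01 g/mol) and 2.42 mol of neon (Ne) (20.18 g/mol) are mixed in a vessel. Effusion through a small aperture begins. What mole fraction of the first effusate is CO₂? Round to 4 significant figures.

Rate_i ∝ x_i/√M_i (Graham's law weighted by mole fraction), so the effusate composition follows n_i/√M_i.
Mole fraction of CO₂ in the effusate = (n_CO₂/√M_CO₂) / (n_CO₂/√M_CO₂ + n_Ne/√M_Ne)
= (4.36/√44.01) / (4.36/√44.01 + 2.42/√20.18) = 0.6572/(0.6572 + 0.5387) = 0.5495.

0.5495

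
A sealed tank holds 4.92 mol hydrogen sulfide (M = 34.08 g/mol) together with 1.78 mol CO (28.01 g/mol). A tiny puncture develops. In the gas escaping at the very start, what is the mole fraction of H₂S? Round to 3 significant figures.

Each component's effusion rate ∝ (its partial pressure)·(1/√M) ∝ n_i/√M_i.
So x_H₂S in the escaping gas = (n_H₂S/√M_H₂S) / Σ(n_i/√M_i)
= (4.92/√34.08) / (4.92/√34.08 + 1.78/√28.01) = 0.8428/(0.8428 + 0.3363) = 0.715.

0.715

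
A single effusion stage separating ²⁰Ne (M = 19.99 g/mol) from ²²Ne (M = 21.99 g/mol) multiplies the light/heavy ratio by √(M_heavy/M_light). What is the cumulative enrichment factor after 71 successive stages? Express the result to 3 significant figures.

29.5

After 71 stages the ratio has grown by (√(21.99/19.99))^71 = (21.99/19.99)^(71/2).
= 1.10005^(71/2) = 29.5.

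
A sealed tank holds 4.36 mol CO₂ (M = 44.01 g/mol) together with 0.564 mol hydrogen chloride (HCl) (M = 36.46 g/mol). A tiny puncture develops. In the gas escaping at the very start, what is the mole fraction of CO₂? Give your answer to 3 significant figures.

Each component's effusion rate ∝ (its partial pressure)·(1/√M) ∝ n_i/√M_i.
Mole fraction of CO₂ in the effusate = (n_CO₂/√M_CO₂) / (n_CO₂/√M_CO₂ + n_HCl/√M_HCl)
= (4.36/√44.01) / (4.36/√44.01 + 0.564/√36.46) = 0.6572/(0.6572 + 0.09341) = 0.876.

0.876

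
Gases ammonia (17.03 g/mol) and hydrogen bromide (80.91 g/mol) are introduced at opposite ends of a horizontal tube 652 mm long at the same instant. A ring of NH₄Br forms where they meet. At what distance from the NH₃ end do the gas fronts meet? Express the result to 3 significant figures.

Graham's law gives d_NH₃/d_HBr = rate_NH₃/rate_HBr = √(M_HBr/M_NH₃) = √(80.91/17.03) = 2.180.
With d_NH₃ + d_HBr = 652 mm, d_HBr = 652/(1 + 2.180) = 205.1 mm.
d_NH₃ = 652 − 205.1 = 447 mm.

447 mm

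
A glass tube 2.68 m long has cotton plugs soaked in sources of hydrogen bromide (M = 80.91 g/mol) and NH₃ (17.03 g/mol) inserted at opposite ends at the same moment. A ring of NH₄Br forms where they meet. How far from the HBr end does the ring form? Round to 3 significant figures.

0.843 m

Distances travelled in equal time are proportional to diffusion rates, so d_HBr/d_NH₃ = √(M_NH₃/M_HBr) = √(17.03/80.91) = 0.4588.
With d_HBr + d_NH₃ = 2.68 m, d_NH₃ = 2.68/(1 + 0.4588) = 1.837 m.
d_HBr = 2.68 − 1.837 = 0.843 m.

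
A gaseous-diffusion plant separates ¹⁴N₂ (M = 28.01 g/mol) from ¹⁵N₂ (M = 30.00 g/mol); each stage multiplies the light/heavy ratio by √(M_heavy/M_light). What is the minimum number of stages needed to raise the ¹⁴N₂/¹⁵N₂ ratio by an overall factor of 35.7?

105

Per stage α = (30.00/28.01)^(1/2) = 1.07105^0.5, giving ln α = 0.03432.
Need α^N ≥ 35.7 ⇒ N ≥ ln(35.7) / ln α = 3.575 / 0.03432 = 104.18.
So at least 105 stages are needed.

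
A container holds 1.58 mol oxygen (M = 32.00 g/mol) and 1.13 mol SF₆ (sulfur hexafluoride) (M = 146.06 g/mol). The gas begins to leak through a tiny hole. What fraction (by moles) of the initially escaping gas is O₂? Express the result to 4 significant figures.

Effusion rate of each component ∝ n_i/√M_i (partial pressure × 1/√M).
x_O₂(eff) = (n_O₂/√M_O₂) / (n_O₂/√M_O₂ + n_SF₆/√M_SF₆)
= (1.58/√32.00) / (1.58/√32.00 + 1.13/√146.06) = 0.2793/(0.2793 + 0.09350) = 0.7492.

0.7492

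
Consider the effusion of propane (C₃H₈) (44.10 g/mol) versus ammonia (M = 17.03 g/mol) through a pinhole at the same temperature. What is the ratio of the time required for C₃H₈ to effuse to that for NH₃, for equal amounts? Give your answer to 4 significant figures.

1.609

Since effusion rate ∝ 1/√M, t_C₃H₈/t_NH₃ = √(M_C₃H₈/M_NH₃) = √(44.10/17.03) = √2.590 = 1.609.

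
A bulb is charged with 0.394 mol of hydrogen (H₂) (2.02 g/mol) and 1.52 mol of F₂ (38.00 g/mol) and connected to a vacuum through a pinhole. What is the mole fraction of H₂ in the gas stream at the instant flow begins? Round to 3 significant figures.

0.529

Each component's effusion rate ∝ (its partial pressure)·(1/√M) ∝ n_i/√M_i.
Mole fraction of H₂ in the effusate = (n_H₂/√M_H₂) / (n_H₂/√M_H₂ + n_F₂/√M_F₂)
= (0.394/√2.02) / (0.394/√2.02 + 1.52/√38.00) = 0.2772/(0.2772 + 0.2466) = 0.529.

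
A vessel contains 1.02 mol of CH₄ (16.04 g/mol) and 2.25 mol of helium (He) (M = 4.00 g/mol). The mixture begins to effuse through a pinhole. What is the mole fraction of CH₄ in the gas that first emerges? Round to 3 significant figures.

Rate_i ∝ x_i/√M_i (Graham's law weighted by mole fraction), so the effusate composition follows n_i/√M_i.
So x_CH₄ in the escaping gas = (n_CH₄/√M_CH₄) / Σ(n_i/√M_i)
= (1.02/√16.04) / (1.02/√16.04 + 2.25/√4.00) = 0.2547/(0.2547 + 1.125) = 0.185.

0.185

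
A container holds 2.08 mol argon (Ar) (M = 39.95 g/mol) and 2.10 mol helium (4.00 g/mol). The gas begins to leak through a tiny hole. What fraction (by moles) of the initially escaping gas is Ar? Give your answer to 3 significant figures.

0.239

The effusion rate of species i is ∝ p_i/√M_i ∝ n_i/√M_i.
Mole fraction of Ar in the effusate = (n_Ar/√M_Ar) / (n_Ar/√M_Ar + n_He/√M_He)
= (2.08/√39.95) / (2.08/√39.95 + 2.10/√4.00) = 0.3291/(0.3291 + 1.050) = 0.239.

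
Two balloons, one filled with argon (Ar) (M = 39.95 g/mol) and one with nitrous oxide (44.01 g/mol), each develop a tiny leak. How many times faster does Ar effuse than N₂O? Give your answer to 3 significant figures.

Graham's law gives rate_Ar/rate_N₂O = √(M_N₂O/M_Ar) = √(44.01/39.95) = √1.102 = 1.05.

1.05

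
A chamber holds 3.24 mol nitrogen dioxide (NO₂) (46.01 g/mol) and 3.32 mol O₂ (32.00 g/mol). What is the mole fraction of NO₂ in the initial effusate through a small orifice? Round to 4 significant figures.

0.4487

The effusion rate of species i is ∝ p_i/√M_i ∝ n_i/√M_i.
Mole fraction of NO₂ in the effusate = (n_NO₂/√M_NO₂) / (n_NO₂/√M_NO₂ + n_O₂/√M_O₂)
= (3.24/√46.01) / (3.24/√46.01 + 3.32/√32.00) = 0.4777/(0.4777 + 0.5869) = 0.4487.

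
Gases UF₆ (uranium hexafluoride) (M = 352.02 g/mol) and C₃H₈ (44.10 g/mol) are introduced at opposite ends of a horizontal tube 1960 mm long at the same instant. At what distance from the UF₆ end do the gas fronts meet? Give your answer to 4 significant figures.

512.4 mm

Distances travelled in equal time are proportional to diffusion rates, so d_UF₆/d_C₃H₈ = √(M_C₃H₈/M_UF₆) = √(44.10/352.02) = 0.3539.
With d_UF₆ + d_C₃H₈ = 1960 mm, d_C₃H₈ = 1960/(1 + 0.3539) = 1448 mm.
d_UF₆ = 1960 − 1448 = 512.4 mm.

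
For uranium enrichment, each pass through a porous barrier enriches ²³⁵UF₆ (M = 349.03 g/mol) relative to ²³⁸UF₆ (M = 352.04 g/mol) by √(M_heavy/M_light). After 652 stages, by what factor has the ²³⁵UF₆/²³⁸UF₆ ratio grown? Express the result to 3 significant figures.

The single-stage factor is √(M_heavy/M_light), so 652 stages give [√(352.04/349.03)]^652 = (352.04/349.03)^(652/2).
= 1.00862^326 = 16.4.

16.4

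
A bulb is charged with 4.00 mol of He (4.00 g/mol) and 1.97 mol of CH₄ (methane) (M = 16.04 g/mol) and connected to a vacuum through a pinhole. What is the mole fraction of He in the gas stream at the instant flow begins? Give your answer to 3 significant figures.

Each component's effusion rate ∝ (its partial pressure)·(1/√M) ∝ n_i/√M_i.
x_He(eff) = (n_He/√M_He) / (n_He/√M_He + n_CH₄/√M_CH₄)
= (4.00/√4.00) / (4.00/√4.00 + 1.97/√16.04) = 2.000/(2.000 + 0.4919) = 0.803.

0.803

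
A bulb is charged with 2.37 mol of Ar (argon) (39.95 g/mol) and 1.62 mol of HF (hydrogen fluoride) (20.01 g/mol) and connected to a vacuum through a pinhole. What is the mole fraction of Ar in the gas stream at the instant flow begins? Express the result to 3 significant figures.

Rate_i ∝ x_i/√M_i (Graham's law weighted by mole fraction), so the effusate composition follows n_i/√M_i.
x_Ar(eff) = (n_Ar/√M_Ar) / (n_Ar/√M_Ar + n_HF/√M_HF)
= (2.37/√39.95) / (2.37/√39.95 + 1.62/√20.01) = 0.3750/(0.3750 + 0.3622) = 0.509.

0.509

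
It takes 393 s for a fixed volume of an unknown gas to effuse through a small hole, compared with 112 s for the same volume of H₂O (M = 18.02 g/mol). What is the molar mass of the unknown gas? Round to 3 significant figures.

By Graham's law, t_X/t_H₂O = √(M_X/M_H₂O).
393/112 = 3.509 = √(M_X/18.02)
M_X = 18.02 × 3.509² = 18.02 × 12.31 = 222 g/mol

222 g/mol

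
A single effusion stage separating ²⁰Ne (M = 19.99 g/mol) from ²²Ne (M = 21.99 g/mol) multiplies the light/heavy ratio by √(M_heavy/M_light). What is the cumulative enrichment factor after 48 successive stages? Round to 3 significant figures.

9.86

Overall factor = α^48 with α = √(21.99/19.99), i.e. (21.99/19.99)^(48/2).
= 1.10005^24 = 9.86.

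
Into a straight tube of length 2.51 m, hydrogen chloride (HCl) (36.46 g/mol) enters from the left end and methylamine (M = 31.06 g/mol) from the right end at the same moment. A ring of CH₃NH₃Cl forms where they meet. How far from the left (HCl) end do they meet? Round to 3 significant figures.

In equal time, each gas travels a distance ∝ its rate ∝ 1/√M, so d_HCl/d_CH₃NH₂ = √(M_CH₃NH₂/M_HCl) = √(31.06/36.46) = 0.9230.
With d_HCl + d_CH₃NH₂ = 2.51 m, d_CH₃NH₂ = 2.51/(1 + 0.9230) = 1.305 m.
d_HCl = 2.51 − 1.305 = 1.20 m.

1.20 m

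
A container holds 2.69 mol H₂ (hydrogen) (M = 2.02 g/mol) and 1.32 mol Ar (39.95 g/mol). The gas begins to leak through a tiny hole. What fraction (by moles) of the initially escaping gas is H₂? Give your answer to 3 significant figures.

Rate_i ∝ x_i/√M_i (Graham's law weighted by mole fraction), so the effusate composition follows n_i/√M_i.
x_H₂(eff) = (n_H₂/√M_H₂) / (n_H₂/√M_H₂ + n_Ar/√M_Ar)
= (2.69/√2.02) / (2.69/√2.02 + 1.32/√39.95) = 1.893/(1.893 + 0.2088) = 0.901.

0.901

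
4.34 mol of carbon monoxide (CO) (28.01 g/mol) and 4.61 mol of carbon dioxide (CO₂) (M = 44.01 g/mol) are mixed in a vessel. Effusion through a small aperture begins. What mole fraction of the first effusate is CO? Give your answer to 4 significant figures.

0.5413

Effusion rate of each component ∝ n_i/√M_i (partial pressure × 1/√M).
So x_CO in the escaping gas = (n_CO/√M_CO) / Σ(n_i/√M_i)
= (4.34/√28.01) / (4.34/√28.01 + 4.61/√44.01) = 0.8200/(0.8200 + 0.6949) = 0.5413.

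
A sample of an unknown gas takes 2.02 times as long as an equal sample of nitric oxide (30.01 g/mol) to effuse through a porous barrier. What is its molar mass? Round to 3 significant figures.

122 g/mol

From Graham's law, t_X/t_NO = √(M_X/M_NO).
2.02 = √(M_X/30.01)
M_X = 30.01 × 2.02² = 30.01 × 4.080 = 122 g/mol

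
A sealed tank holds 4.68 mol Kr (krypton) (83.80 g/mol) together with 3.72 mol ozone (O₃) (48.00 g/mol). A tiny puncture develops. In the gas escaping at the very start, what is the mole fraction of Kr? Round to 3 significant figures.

0.488

Rate_i ∝ x_i/√M_i (Graham's law weighted by mole fraction), so the effusate composition follows n_i/√M_i.
So x_Kr in the escaping gas = (n_Kr/√M_Kr) / Σ(n_i/√M_i)
= (4.68/√83.80) / (4.68/√83.80 + 3.72/√48.00) = 0.5112/(0.5112 + 0.5369) = 0.488.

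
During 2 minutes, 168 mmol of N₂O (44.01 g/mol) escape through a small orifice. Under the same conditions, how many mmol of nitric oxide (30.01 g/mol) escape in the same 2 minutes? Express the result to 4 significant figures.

Since effusion rate ∝ 1/√M, rate_NO/rate_N₂O = √(M_N₂O/M_NO) = √(44.01/30.01) = √1.467 = 1.211.
So the amount for NO is 168 × 1.211 = 203.4 mmol.

203.4 mmol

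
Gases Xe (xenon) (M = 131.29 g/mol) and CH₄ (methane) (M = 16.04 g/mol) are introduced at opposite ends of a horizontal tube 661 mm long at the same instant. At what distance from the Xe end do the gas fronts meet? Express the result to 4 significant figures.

171.2 mm

The fronts meet when d_Xe + d_CH₄ = L with d_Xe/d_CH₄ = √(M_CH₄/M_Xe) (Graham's law). Here √(M_CH₄/M_Xe) = √(16.04/131.29) = 0.3495.
With d_Xe + d_CH₄ = 661 mm, d_CH₄ = 661/(1 + 0.3495) = 489.8 mm.
d_Xe = 661 − 489.8 = 171.2 mm.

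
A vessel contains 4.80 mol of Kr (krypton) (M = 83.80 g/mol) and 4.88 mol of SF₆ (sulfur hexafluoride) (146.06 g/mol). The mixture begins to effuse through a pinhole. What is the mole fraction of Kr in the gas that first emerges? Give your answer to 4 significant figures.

0.5649

Effusion rate of each component ∝ n_i/√M_i (partial pressure × 1/√M).
So x_Kr in the escaping gas = (n_Kr/√M_Kr) / Σ(n_i/√M_i)
= (4.80/√83.80) / (4.80/√83.80 + 4.88/√146.06) = 0.5243/(0.5243 + 0.4038) = 0.5649.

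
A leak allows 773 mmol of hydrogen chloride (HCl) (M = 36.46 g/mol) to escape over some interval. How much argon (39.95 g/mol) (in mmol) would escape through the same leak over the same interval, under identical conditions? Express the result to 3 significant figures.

738 mmol

By Graham's law, rate_Ar/rate_HCl = √(M_HCl/M_Ar) = √(36.46/39.95) = √0.9126 = 0.9553.
So the amount for Ar is 773 × 0.9553 = 738 mmol.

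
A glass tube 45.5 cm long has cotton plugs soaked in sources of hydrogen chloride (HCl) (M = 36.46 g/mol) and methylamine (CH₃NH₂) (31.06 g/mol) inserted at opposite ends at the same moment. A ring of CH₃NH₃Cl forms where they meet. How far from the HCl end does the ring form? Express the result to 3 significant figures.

21.8 cm

Graham's law gives d_HCl/d_CH₃NH₂ = rate_HCl/rate_CH₃NH₂ = √(M_CH₃NH₂/M_HCl) = √(31.06/36.46) = 0.9230.
With d_HCl + d_CH₃NH₂ = 45.5 cm, d_CH₃NH₂ = 45.5/(1 + 0.9230) = 23.66 cm.
d_HCl = 45.5 − 23.66 = 21.8 cm.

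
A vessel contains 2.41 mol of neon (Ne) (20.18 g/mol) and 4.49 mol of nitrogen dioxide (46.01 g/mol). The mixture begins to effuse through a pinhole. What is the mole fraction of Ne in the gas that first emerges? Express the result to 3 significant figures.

0.448

Effusion rate of each component ∝ n_i/√M_i (partial pressure × 1/√M).
So x_Ne in the escaping gas = (n_Ne/√M_Ne) / Σ(n_i/√M_i)
= (2.41/√20.18) / (2.41/√20.18 + 4.49/√46.01) = 0.5365/(0.5365 + 0.6619) = 0.448.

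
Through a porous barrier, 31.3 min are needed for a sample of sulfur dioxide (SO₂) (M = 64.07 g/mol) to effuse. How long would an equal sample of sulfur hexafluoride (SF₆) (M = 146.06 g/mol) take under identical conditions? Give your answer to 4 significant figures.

From Graham's law, t_SF₆/t_SO₂ = √(M_SF₆/M_SO₂) = √(146.06/64.07) = √2.280 = 1.510.
So the time for SF₆ is 31.3 × 1.510 = 47.26 min.

47.26 min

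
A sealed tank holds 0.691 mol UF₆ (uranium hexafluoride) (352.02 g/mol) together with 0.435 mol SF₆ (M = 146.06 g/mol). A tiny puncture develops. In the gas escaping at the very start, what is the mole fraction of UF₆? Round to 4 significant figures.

The effusion rate of species i is ∝ p_i/√M_i ∝ n_i/√M_i.
Mole fraction of UF₆ in the effusate = (n_UF₆/√M_UF₆) / (n_UF₆/√M_UF₆ + n_SF₆/√M_SF₆)
= (0.691/√352.02) / (0.691/√352.02 + 0.435/√146.06) = 0.03683/(0.03683 + 0.03599) = 0.5057.

0.5057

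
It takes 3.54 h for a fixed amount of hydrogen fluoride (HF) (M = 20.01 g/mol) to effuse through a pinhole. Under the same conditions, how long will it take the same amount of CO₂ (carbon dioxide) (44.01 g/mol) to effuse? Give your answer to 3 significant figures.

Graham's law gives t_CO₂/t_HF = √(M_CO₂/M_HF) = √(44.01/20.01) = √2.199 = 1.483.
So the time for CO₂ is 3.54 × 1.483 = 5.25 h.

5.25 h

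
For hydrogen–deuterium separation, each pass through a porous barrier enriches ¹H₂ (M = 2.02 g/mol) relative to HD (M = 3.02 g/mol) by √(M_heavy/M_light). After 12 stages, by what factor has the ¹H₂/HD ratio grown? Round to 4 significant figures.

11.17

The single-stage factor is √(M_heavy/M_light), so 12 stages give [√(3.02/2.02)]^12 = (3.02/2.02)^(12/2).
= 1.49505^6 = 11.17.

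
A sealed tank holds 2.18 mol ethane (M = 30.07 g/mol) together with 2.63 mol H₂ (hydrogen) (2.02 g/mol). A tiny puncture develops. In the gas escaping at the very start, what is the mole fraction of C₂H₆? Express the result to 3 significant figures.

0.177

The effusion rate of species i is ∝ p_i/√M_i ∝ n_i/√M_i.
Mole fraction of C₂H₆ in the effusate = (n_C₂H₆/√M_C₂H₆) / (n_C₂H₆/√M_C₂H₆ + n_H₂/√M_H₂)
= (2.18/√30.07) / (2.18/√30.07 + 2.63/√2.02) = 0.3975/(0.3975 + 1.850) = 0.177.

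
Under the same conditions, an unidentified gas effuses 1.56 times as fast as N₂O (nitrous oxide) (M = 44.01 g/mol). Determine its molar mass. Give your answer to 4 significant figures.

18.08 g/mol

Using Graham's law: rate_X/rate_N₂O = √(M_N₂O/M_X).
1.56 = √(44.01/M_X)
M_X = 44.01 / 1.56² = 44.01 / 2.434 = 18.08 g/mol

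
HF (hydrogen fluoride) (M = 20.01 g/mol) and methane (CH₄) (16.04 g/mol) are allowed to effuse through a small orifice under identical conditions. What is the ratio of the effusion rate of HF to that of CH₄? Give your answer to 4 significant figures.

By Graham's law, rate_HF/rate_CH₄ = √(M_CH₄/M_HF) = √(16.04/20.01) = √0.8016 = 0.8953.

0.8953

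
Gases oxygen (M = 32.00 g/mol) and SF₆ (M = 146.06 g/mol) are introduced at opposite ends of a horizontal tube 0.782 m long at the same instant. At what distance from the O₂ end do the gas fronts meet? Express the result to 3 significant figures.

0.533 m

Distances travelled in equal time are proportional to diffusion rates, so d_O₂/d_SF₆ = √(M_SF₆/M_O₂) = √(146.06/32.00) = 2.136.
With d_O₂ + d_SF₆ = 0.782 m, d_SF₆ = 0.782/(1 + 2.136) = 0.2493 m.
d_O₂ = 0.782 − 0.2493 = 0.533 m.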